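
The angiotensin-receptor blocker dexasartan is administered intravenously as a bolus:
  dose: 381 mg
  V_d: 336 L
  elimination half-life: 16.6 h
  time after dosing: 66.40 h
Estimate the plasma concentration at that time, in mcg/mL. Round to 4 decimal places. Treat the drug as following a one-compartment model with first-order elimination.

C₀ = Dose / Vd = 381.0 / 336 = 1.134 mg/L
k = ln2 / t½ = 0.693147 / 16.6 = 0.04176 h⁻¹
t / t½ = 66.40 / 16.6 = 4 half-lives
C = C₀ × (1/2)^4 = 1.134 × 0.06250 = 0.07088 mg/L
(0.07088 mg/L = 0.07088 mcg/mL)

0.0709 mcg/mL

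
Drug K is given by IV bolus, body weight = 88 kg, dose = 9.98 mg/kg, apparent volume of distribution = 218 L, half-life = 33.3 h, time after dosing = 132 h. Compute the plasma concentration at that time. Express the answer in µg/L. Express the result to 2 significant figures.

260 µg/L

Total dose = 9.98 × 88 = 878.2 mg
C₀ = Dose / Vd = 878.2 / 218 = 4.028 mg/L
k = ln2 / t½ = 0.693147 / 33.3 = 0.02082 h⁻¹
C = C₀ · e^(−k·t) = 4.028 × e^(−0.02082 × 132)
  = 4.028 × 0.06404 = 0.2580 mg/L
Convert: 0.2580 mg/L × 1000 = 258.0 µg/L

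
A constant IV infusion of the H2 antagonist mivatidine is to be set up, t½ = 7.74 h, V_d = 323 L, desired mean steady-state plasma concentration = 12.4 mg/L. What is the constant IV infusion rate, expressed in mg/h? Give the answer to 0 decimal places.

k = ln2 / t½ = 0.693147 / 7.74 = 0.08955 h⁻¹
CL = k × Vd = 0.08955 × 323 = 28.92 L/h
At steady state, infusion rate R₀ = Css × CL = 12.4 × 28.92 = 358.6 mg/h

359 mg/h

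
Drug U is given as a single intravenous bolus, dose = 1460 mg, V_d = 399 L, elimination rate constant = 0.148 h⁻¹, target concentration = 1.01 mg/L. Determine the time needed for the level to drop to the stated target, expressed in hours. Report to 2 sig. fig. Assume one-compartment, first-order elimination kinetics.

C₀ = Dose / Vd = 1460 / 399 = 3.659 mg/L
t = ln(C₀ / C) / k = ln(3.659 / 1.01) / 0.1480
  = ln(3.623) / 0.1480 = 1.287 / 0.1480 = 8.696 h

8.7 h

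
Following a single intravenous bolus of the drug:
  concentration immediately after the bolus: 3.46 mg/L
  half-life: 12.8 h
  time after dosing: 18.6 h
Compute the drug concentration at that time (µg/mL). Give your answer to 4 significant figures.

1.264 µg/mL

k = ln2 / t½ = 0.693147 / 12.8 = 0.05415 h⁻¹
C = C₀ · e^(−k·t) = 3.460 × e^(−0.05415 × 18.6)
  = 3.460 × 0.3652 = 1.264 mg/L
(1.264 mg/L = 1.264 µg/mL)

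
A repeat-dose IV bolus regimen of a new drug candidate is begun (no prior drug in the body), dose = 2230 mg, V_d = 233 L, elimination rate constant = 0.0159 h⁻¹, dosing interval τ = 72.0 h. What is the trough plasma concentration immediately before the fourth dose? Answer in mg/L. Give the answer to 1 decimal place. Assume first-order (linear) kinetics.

4.3 mg/L

C₀ per dose = Dose / Vd = 2230 / 233 = 9.571 mg/L
Fraction remaining after one interval: r = e^(−kτ) = e^(−0.01590 × 72.0) = 0.3183
Before dose 4, 3 doses have been given (aged 1τ, 2τ, 3τ).
C_trough = C₀ × (r + r² + … + r^3) = C₀ × r(1−r^3)/(1−r)
        = 9.571 × 0.3183 × (1 − 0.03225) / (1 − 0.3183) = 4.325 mg/L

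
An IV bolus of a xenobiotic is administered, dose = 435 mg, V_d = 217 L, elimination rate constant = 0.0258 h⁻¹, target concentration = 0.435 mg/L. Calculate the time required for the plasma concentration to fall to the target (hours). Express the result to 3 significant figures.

C₀ = Dose / Vd = 435.0 / 217 = 2.005 mg/L
t = ln(C₀ / C) / k = ln(2.005 / 0.435) / 0.02580
  = ln(4.609) / 0.02580 = 1.528 / 0.02580 = 59.22 h

59.2 h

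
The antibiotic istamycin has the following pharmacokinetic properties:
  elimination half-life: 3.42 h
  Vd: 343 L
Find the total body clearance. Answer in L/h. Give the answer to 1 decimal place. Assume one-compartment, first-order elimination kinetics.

69.5 L/h

k = ln2 / t½ = 0.693147 / 3.42 = 0.2027 h⁻¹
CL = k × Vd = 0.2027 × 343 = 69.53 L/h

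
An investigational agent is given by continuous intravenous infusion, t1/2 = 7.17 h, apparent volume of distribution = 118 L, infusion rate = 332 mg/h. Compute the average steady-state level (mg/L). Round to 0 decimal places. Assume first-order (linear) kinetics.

29 mg/L

k = ln2 / t½ = 0.693147 / 7.17 = 0.09667 h⁻¹
CL = k × Vd = 0.09667 × 118 = 11.41 L/h
At steady state Css = R₀ / CL = 332 / 11.41 = 29.10 mg/L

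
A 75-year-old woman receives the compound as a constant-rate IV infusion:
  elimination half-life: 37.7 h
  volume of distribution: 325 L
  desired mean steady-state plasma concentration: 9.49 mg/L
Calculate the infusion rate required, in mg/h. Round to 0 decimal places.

k = ln2 / t½ = 0.693147 / 37.7 = 0.01839 h⁻¹
CL = k × Vd = 0.01839 × 325 = 5.977 L/h
At steady state, infusion rate R₀ = Css × CL = 9.49 × 5.977 = 56.72 mg/h

57 mg/h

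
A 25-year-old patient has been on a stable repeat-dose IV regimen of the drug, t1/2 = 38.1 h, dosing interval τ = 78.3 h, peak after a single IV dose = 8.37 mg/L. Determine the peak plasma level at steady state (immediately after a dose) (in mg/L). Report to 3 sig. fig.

k = ln2 / t½ = 0.693147 / 38.1 = 0.01819 h⁻¹
e^(−kτ) = e^(−0.01819 × 78.3) = 0.2407
Accumulation ratio R = 1 / (1 − e^(−kτ)) = 1 / (1 − 0.2407) = 1.317
Steady-state peak = C₀ × R = 8.37 × 1.317 = 11.02 mg/L

11.0 mg/L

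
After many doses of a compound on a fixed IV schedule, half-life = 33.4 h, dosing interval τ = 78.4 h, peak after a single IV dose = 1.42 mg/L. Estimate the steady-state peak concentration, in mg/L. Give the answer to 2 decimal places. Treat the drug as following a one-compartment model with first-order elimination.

1.77 mg/L

k = ln2 / t½ = 0.693147 / 33.4 = 0.02075 h⁻¹
e^(−kτ) = e^(−0.02075 × 78.4) = 0.1966
Accumulation ratio R = 1 / (1 − e^(−kτ)) = 1 / (1 − 0.1966) = 1.245
Steady-state peak = C₀ × R = 1.42 × 1.245 = 1.768 mg/L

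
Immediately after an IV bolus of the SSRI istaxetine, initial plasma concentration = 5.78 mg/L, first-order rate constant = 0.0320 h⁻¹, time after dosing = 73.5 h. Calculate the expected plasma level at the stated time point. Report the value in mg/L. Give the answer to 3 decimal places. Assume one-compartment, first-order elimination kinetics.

C = C₀ · e^(−k·t) = 5.780 × e^(−0.03200 × 73.5)
  = 5.780 × 0.09518 = 0.5501 mg/L

0.550 mg/L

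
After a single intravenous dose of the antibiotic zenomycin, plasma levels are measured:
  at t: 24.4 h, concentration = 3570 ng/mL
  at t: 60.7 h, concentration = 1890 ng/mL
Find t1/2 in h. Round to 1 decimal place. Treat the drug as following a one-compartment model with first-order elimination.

39.6 h

k = ln(C₁/C₂) / (t₂ − t₁) = ln(3570/1890) / (60.7 − 24.4)
  = 0.6360 / 36.30 = 0.01752 h⁻¹
t½ = ln2 / k = 0.693147 / 0.01752 = 39.56 h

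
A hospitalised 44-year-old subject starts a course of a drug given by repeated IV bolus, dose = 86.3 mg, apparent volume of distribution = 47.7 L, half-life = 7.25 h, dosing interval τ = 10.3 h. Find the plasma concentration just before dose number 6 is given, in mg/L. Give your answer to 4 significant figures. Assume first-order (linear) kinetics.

1.071 mg/L

C₀ per dose = Dose / Vd = 86.3 / 47.7 = 1.809 mg/L
k = ln2 / t½ = 0.693147 / 7.25 = 0.09561 h⁻¹
Fraction remaining after one interval: r = e^(−kτ) = e^(−0.09561 × 10.3) = 0.3735
Before dose 6, 5 doses have been given (aged 1τ, 2τ, 3τ, 4τ, 5τ).
C_trough = C₀ × (r + r² + … + r^5) = C₀ × r(1−r^5)/(1−r)
        = 1.809 × 0.3735 × (1 − 0.007269) / (1 − 0.3735) = 1.071 mg/L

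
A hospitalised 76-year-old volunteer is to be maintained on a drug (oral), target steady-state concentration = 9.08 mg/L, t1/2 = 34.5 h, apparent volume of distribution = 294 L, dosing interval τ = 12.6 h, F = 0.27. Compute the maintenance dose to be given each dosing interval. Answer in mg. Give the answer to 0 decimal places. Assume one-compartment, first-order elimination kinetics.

2503 mg

k = ln2 / t½ = 0.693147 / 34.5 = 0.02009 h⁻¹
CL = k × Vd = 0.02009 × 294 = 5.906 L/h
At steady state, F × (Dose/τ) = Css × CL.
Dose = Css × CL × τ / F = 9.08 × 5.906 × 12.6 / 0.27 = 2503 mg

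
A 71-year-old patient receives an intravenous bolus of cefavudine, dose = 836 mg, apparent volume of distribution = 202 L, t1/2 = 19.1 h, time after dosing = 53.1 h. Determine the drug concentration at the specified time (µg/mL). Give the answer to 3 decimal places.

C₀ = Dose / Vd = 836.0 / 202 = 4.139 mg/L
k = ln2 / t½ = 0.693147 / 19.1 = 0.03629 h⁻¹
C = C₀ · e^(−k·t) = 4.139 × e^(−0.03629 × 53.1)
  = 4.139 × 0.1456 = 0.6026 mg/L
(0.6026 mg/L = 0.6026 µg/mL)

0.603 µg/mL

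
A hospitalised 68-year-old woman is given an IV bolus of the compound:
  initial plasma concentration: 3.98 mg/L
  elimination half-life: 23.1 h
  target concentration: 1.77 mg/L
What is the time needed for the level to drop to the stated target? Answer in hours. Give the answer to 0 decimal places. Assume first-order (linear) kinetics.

k = ln2 / t½ = 0.693147 / 23.1 = 0.03001 h⁻¹
t = ln(C₀ / C) / k = ln(3.980 / 1.77) / 0.03001
  = ln(2.249) / 0.03001 = 0.8105 / 0.03001 = 27.01 h

27 h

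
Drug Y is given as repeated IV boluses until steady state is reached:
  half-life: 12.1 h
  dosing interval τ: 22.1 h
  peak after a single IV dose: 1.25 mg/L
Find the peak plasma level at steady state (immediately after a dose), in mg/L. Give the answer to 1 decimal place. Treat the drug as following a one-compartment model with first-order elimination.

k = ln2 / t½ = 0.693147 / 12.1 = 0.05728 h⁻¹
e^(−kτ) = e^(−0.05728 × 22.1) = 0.2820
Accumulation ratio R = 1 / (1 − e^(−kτ)) = 1 / (1 − 0.2820) = 1.393
Steady-state peak = C₀ × R = 1.25 × 1.393 = 1.741 mg/L

1.7 mg/L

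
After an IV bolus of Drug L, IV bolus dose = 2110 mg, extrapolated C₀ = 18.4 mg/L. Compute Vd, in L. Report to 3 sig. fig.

115 L

Vd = Dose / C₀ = 2110 / 18.4 = 114.7 L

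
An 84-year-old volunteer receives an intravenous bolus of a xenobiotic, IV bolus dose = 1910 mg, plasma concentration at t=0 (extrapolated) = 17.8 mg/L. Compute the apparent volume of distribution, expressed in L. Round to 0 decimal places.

Vd = Dose / C₀ = 1910 / 17.8 = 107.3 L

107 L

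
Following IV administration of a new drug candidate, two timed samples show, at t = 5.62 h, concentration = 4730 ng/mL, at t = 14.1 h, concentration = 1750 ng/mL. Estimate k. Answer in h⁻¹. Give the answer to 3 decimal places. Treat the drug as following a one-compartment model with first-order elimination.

k = ln(C₁/C₂) / (t₂ − t₁) = ln(4730/1750) / (14.1 − 5.62)
  = 0.9943 / 8.480 = 0.1173 h⁻¹

0.117 h⁻¹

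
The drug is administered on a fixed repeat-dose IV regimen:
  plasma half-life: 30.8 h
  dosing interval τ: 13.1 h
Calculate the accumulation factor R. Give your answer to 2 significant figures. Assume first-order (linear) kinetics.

k = ln2 / t½ = 0.693147 / 30.8 = 0.02250 h⁻¹
e^(−kτ) = e^(−0.02250 × 13.1) = 0.7447
Accumulation ratio R = 1 / (1 − e^(−kτ)) = 1 / (1 − 0.7447) = 3.917

3.9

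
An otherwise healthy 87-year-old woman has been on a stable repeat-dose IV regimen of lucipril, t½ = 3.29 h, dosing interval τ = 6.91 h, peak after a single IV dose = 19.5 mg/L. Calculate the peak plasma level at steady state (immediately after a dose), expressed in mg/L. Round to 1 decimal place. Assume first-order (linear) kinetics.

k = ln2 / t½ = 0.693147 / 3.29 = 0.2107 h⁻¹
e^(−kτ) = e^(−0.2107 × 6.91) = 0.2332
Accumulation ratio R = 1 / (1 − e^(−kτ)) = 1 / (1 − 0.2332) = 1.304
Steady-state peak = C₀ × R = 19.5 × 1.304 = 25.43 mg/L

25.4 mg/L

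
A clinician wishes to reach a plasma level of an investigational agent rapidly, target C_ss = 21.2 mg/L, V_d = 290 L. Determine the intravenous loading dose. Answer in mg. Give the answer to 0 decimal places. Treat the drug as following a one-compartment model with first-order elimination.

LD = Css × Vd = 21.2 × 290 = 6148 mg

6148 mg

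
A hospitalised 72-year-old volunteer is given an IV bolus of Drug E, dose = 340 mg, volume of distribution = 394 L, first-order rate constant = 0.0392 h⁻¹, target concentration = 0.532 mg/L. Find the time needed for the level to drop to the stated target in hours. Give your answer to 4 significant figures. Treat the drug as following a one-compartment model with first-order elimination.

12.34 h

C₀ = Dose / Vd = 340.0 / 394 = 0.8629 mg/L
t = ln(C₀ / C) / k = ln(0.8629 / 0.532) / 0.03920
  = ln(1.622) / 0.03920 = 0.4837 / 0.03920 = 12.34 h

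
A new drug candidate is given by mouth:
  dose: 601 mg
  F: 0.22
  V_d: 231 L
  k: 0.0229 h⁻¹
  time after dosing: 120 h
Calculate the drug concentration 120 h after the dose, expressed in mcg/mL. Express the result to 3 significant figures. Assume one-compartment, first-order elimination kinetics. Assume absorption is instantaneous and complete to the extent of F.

0.0367 mcg/mL

Amount reaching circulation = F × Dose = 0.22 × 601.0 = 132.2 mg
C₀ = F·Dose / Vd = 132.2 / 231 = 0.5723 mg/L
C = C₀ · e^(−k·t) = 0.5723 × e^(−0.02290 × 120)
  = 0.5723 × 0.06406 = 0.03666 mg/L
(0.03666 mg/L = 0.03666 mcg/mL)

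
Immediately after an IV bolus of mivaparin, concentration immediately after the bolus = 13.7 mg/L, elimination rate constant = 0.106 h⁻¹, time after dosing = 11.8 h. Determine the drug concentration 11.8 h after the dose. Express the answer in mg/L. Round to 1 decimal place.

3.9 mg/L

C = C₀ · e^(−k·t) = 13.70 × e^(−0.1060 × 11.8)
  = 13.70 × 0.2863 = 3.922 mg/L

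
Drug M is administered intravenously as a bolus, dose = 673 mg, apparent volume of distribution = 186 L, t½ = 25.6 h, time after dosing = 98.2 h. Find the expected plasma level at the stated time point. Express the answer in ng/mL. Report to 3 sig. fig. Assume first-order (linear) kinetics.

C₀ = Dose / Vd = 673.0 / 186 = 3.618 mg/L
k = ln2 / t½ = 0.693147 / 25.6 = 0.02708 h⁻¹
C = C₀ · e^(−k·t) = 3.618 × e^(−0.02708 × 98.2)
  = 3.618 × 0.07000 = 0.2533 mg/L
Convert: 0.2533 mg/L × 1000 = 253.3 ng/mL

253 ng/mL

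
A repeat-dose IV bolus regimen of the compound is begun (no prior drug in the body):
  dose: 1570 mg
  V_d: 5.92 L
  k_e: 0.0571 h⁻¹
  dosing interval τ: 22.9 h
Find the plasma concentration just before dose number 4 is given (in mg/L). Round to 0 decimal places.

C₀ per dose = Dose / Vd = 1570 / 5.92 = 265.2 mg/L
Fraction remaining after one interval: r = e^(−kτ) = e^(−0.05710 × 22.9) = 0.2705
Before dose 4, 3 doses have been given (aged 1τ, 2τ, 3τ).
C_trough = C₀ × (r + r² + … + r^3) = C₀ × r(1−r^3)/(1−r)
        = 265.2 × 0.2705 × (1 − 0.01979) / (1 − 0.2705) = 96.39 mg/L

96 mg/L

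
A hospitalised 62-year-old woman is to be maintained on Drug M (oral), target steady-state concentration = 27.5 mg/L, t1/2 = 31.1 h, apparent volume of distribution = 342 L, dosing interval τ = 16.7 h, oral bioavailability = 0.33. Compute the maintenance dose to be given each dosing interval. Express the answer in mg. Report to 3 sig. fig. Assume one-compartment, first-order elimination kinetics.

k = ln2 / t½ = 0.693147 / 31.1 = 0.02229 h⁻¹
CL = k × Vd = 0.02229 × 342 = 7.623 L/h
At steady state, F × (Dose/τ) = Css × CL.
Dose = Css × CL × τ / F = 27.5 × 7.623 × 16.7 / 0.33 = 10610 mg

10600 mg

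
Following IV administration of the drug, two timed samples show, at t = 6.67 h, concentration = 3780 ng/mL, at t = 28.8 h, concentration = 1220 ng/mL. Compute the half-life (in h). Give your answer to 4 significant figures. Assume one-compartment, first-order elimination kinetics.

13.56 h

k = ln(C₁/C₂) / (t₂ − t₁) = ln(3780/1220) / (28.8 − 6.67)
  = 1.131 / 22.13 = 0.05111 h⁻¹
t½ = ln2 / k = 0.693147 / 0.05111 = 13.56 h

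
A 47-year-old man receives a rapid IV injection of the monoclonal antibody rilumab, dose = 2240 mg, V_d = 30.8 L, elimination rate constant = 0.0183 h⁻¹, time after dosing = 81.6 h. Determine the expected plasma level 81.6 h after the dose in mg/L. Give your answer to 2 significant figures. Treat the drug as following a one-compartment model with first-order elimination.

16 mg/L

C₀ = Dose / Vd = 2240 / 30.8 = 72.73 mg/L
C = C₀ · e^(−k·t) = 72.73 × e^(−0.01830 × 81.6)
  = 72.73 × 0.2246 = 16.34 mg/L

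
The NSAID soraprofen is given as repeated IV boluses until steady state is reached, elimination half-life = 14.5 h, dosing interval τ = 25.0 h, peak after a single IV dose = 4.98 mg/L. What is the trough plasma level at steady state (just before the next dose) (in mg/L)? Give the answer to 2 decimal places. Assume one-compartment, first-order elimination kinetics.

k = ln2 / t½ = 0.693147 / 14.5 = 0.04780 h⁻¹
e^(−kτ) = e^(−0.04780 × 25.0) = 0.3027
Accumulation ratio R = 1 / (1 − e^(−kτ)) = 1 / (1 − 0.3027) = 1.434
Steady-state trough = C₀ × R × e^(−kτ) = 4.98 × 1.434 × 0.3027 = 2.162 mg/L

2.16 mg/L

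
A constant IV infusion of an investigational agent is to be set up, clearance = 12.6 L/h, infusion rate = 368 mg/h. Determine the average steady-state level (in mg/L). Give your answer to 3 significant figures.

29.2 mg/L

At steady state Css = R₀ / CL = 368 / 12.60 = 29.21 mg/L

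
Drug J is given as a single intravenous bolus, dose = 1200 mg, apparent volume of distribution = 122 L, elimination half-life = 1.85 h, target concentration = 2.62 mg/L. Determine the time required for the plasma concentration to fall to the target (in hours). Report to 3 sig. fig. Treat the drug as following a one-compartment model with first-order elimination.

3.53 h

C₀ = Dose / Vd = 1200 / 122 = 9.836 mg/L
k = ln2 / t½ = 0.693147 / 1.85 = 0.3747 h⁻¹
t = ln(C₀ / C) / k = ln(9.836 / 2.62) / 0.3747
  = ln(3.754) / 0.3747 = 1.323 / 0.3747 = 3.531 h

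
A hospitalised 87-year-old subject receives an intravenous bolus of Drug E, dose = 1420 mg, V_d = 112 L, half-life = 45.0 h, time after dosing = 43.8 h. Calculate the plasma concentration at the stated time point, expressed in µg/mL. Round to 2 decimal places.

6.46 µg/mL

C₀ = Dose / Vd = 1420 / 112 = 12.68 mg/L
k = ln2 / t½ = 0.693147 / 45.0 = 0.01540 h⁻¹
C = C₀ · e^(−k·t) = 12.68 × e^(−0.01540 × 43.8)
  = 12.68 × 0.5094 = 6.459 mg/L
(6.459 mg/L = 6.459 µg/mL)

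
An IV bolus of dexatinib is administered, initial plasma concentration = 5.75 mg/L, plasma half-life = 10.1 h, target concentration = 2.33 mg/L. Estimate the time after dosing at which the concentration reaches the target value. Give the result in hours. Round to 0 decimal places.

k = ln2 / t½ = 0.693147 / 10.1 = 0.06863 h⁻¹
t = ln(C₀ / C) / k = ln(5.750 / 2.33) / 0.06863
  = ln(2.468) / 0.06863 = 0.9034 / 0.06863 = 13.16 h

13 h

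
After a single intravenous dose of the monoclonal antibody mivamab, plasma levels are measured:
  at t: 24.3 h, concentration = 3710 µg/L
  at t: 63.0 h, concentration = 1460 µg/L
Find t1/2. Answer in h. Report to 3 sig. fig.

28.8 h

k = ln(C₁/C₂) / (t₂ − t₁) = ln(3710/1460) / (63.0 − 24.3)
  = 0.9326 / 38.70 = 0.02410 h⁻¹
t½ = ln2 / k = 0.693147 / 0.02410 = 28.76 h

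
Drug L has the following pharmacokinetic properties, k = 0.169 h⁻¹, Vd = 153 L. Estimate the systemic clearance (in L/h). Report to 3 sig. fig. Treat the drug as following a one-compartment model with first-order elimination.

25.9 L/h

CL = k × Vd = 0.169 × 153 = 25.86 L/h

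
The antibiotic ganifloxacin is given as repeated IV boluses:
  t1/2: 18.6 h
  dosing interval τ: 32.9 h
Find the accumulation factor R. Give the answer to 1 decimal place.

1.4

k = ln2 / t½ = 0.693147 / 18.6 = 0.03727 h⁻¹
e^(−kτ) = e^(−0.03727 × 32.9) = 0.2934
Accumulation ratio R = 1 / (1 − e^(−kτ)) = 1 / (1 − 0.2934) = 1.415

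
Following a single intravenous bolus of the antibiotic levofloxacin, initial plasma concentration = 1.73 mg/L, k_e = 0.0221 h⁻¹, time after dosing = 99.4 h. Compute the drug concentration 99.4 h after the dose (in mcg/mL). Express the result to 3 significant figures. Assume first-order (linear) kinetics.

C = C₀ · e^(−k·t) = 1.730 × e^(−0.02210 × 99.4)
  = 1.730 × 0.1112 = 0.1924 mg/L
(0.1924 mg/L = 0.1924 mcg/mL)

0.192 mcg/mL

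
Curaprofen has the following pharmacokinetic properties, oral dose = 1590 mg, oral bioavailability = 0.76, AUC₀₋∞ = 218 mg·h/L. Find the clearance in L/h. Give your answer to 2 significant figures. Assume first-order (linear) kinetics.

5.5 L/h

CL = F·Dose / AUC = 0.76 × 1590 / 218 = 5.543 L/h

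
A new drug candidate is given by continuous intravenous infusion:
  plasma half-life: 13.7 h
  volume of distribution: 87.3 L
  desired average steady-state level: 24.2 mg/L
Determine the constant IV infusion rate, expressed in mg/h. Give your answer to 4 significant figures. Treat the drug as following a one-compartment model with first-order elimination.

106.9 mg/h

k = ln2 / t½ = 0.693147 / 13.7 = 0.05059 h⁻¹
CL = k × Vd = 0.05059 × 87.3 = 4.417 L/h
At steady state, infusion rate R₀ = Css × CL = 24.2 × 4.417 = 106.9 mg/h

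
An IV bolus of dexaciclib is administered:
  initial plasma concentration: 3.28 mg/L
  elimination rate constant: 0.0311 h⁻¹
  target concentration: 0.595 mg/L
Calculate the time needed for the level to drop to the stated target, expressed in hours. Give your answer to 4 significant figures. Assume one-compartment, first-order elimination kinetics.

54.89 h

t = ln(C₀ / C) / k = ln(3.280 / 0.595) / 0.03110
  = ln(5.513) / 0.03110 = 1.707 / 0.03110 = 54.89 h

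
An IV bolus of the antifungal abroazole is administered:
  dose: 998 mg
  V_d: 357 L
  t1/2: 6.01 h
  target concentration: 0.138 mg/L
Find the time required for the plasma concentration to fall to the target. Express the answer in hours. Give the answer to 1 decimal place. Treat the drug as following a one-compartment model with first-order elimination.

C₀ = Dose / Vd = 998.0 / 357 = 2.796 mg/L
k = ln2 / t½ = 0.693147 / 6.01 = 0.1153 h⁻¹
t = ln(C₀ / C) / k = ln(2.796 / 0.138) / 0.1153
  = ln(20.26) / 0.1153 = 3.009 / 0.1153 = 26.10 h

26.1 h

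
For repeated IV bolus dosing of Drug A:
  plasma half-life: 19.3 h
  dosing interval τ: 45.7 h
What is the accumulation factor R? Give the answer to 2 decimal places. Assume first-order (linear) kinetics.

k = ln2 / t½ = 0.693147 / 19.3 = 0.03591 h⁻¹
e^(−kτ) = e^(−0.03591 × 45.7) = 0.1938
Accumulation ratio R = 1 / (1 − e^(−kτ)) = 1 / (1 − 0.1938) = 1.240

1.24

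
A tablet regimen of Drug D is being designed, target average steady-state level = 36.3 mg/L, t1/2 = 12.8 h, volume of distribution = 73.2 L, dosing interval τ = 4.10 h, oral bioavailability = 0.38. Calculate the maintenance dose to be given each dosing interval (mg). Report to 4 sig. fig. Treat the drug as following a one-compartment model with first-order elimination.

k = ln2 / t½ = 0.693147 / 12.8 = 0.05415 h⁻¹
CL = k × Vd = 0.05415 × 73.2 = 3.964 L/h
At steady state, F × (Dose/τ) = Css × CL.
Dose = Css × CL × τ / F = 36.3 × 3.964 × 4.10 / 0.38 = 1553 mg

1553 mg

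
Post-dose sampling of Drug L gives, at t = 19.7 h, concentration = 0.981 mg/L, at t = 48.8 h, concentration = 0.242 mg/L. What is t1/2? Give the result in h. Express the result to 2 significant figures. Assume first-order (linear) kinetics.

k = ln(C₁/C₂) / (t₂ − t₁) = ln(0.981/0.242) / (48.8 − 19.7)
  = 1.400 / 29.10 = 0.04811 h⁻¹
t½ = ln2 / k = 0.693147 / 0.04811 = 14.41 h

14 h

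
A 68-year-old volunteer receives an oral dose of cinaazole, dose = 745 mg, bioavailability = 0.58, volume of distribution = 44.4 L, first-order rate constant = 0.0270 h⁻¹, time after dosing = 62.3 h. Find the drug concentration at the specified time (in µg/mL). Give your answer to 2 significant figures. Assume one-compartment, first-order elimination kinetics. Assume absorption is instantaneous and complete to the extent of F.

Amount reaching circulation = F × Dose = 0.58 × 745.0 = 432.1 mg
C₀ = F·Dose / Vd = 432.1 / 44.4 = 9.732 mg/L
C = C₀ · e^(−k·t) = 9.732 × e^(−0.02700 × 62.3)
  = 9.732 × 0.1860 = 1.810 mg/L
(1.810 mg/L = 1.810 µg/mL)

1.8 µg/mL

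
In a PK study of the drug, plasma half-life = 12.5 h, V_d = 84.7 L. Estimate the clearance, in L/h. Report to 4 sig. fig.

4.697 L/h

k = ln2 / t½ = 0.693147 / 12.5 = 0.05545 h⁻¹
CL = k × Vd = 0.05545 × 84.7 = 4.697 L/h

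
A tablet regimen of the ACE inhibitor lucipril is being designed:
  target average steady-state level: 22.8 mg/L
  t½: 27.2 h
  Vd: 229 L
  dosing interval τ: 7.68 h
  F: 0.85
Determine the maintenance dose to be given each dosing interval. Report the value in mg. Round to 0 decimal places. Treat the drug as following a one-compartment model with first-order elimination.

k = ln2 / t½ = 0.693147 / 27.2 = 0.02548 h⁻¹
CL = k × Vd = 0.02548 × 229 = 5.835 L/h
At steady state, F × (Dose/τ) = Css × CL.
Dose = Css × CL × τ / F = 22.8 × 5.835 × 7.68 / 0.85 = 1202 mg

1202 mg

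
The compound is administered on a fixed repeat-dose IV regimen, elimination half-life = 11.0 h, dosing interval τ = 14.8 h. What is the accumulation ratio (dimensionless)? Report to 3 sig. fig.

k = ln2 / t½ = 0.693147 / 11.0 = 0.06301 h⁻¹
e^(−kτ) = e^(−0.06301 × 14.8) = 0.3935
Accumulation ratio R = 1 / (1 − e^(−kτ)) = 1 / (1 − 0.3935) = 1.649

1.65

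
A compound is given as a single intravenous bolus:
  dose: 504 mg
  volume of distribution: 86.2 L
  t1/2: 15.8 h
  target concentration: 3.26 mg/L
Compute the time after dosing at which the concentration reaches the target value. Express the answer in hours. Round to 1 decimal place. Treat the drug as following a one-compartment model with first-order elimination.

C₀ = Dose / Vd = 504.0 / 86.2 = 5.847 mg/L
k = ln2 / t½ = 0.693147 / 15.8 = 0.04387 h⁻¹
t = ln(C₀ / C) / k = ln(5.847 / 3.26) / 0.04387
  = ln(1.794) / 0.04387 = 0.5844 / 0.04387 = 13.32 h

13.3 h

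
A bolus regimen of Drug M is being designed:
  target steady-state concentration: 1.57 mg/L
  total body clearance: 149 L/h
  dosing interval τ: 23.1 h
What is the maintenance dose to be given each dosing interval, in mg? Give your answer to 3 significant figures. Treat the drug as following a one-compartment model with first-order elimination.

5400 mg

At steady state, Dose/τ = Css × CL.
Dose = Css × CL × τ = 1.57 × 149.0 × 23.1 = 5404 mg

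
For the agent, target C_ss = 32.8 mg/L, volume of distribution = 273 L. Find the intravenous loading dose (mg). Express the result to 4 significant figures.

LD = Css × Vd = 32.8 × 273 = 8954 mg

8954 mg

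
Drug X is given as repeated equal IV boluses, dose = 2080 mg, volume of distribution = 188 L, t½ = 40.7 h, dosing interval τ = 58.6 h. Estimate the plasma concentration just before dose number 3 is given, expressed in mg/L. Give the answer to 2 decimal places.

C₀ per dose = Dose / Vd = 2080 / 188 = 11.06 mg/L
k = ln2 / t½ = 0.693147 / 40.7 = 0.01703 h⁻¹
Fraction remaining after one interval: r = e^(−kτ) = e^(−0.01703 × 58.6) = 0.3686
Before dose 3, 2 doses have been given (aged 1τ, 2τ).
C_trough = C₀ × (r + r²) = 11.06 × (0.3686 + 0.1359) = 5.580 mg/L

5.58 mg/L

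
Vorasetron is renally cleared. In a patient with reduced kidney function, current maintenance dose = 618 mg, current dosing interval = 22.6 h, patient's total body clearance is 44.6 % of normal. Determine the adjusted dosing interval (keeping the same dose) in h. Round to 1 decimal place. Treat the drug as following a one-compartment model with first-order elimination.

50.7 h

To keep the same average steady-state level, dosing rate must scale with clearance.
CL ratio = 44.6 / 100 = 0.4460
New interval (same dose) = 22.6 / 0.4460 = 50.67 h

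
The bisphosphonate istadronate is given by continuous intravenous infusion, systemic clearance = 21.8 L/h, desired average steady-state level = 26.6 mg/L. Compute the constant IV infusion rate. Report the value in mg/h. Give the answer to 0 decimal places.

At steady state, infusion rate R₀ = Css × CL = 26.6 × 21.80 = 579.9 mg/h

580 mg/h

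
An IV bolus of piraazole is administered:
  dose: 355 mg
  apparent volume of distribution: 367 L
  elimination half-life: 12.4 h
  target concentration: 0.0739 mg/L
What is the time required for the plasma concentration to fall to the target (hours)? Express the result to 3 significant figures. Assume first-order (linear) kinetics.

46.0 h

C₀ = Dose / Vd = 355.0 / 367 = 0.9673 mg/L
k = ln2 / t½ = 0.693147 / 12.4 = 0.05590 h⁻¹
t = ln(C₀ / C) / k = ln(0.9673 / 0.0739) / 0.05590
  = ln(13.09) / 0.05590 = 2.572 / 0.05590 = 46.01 h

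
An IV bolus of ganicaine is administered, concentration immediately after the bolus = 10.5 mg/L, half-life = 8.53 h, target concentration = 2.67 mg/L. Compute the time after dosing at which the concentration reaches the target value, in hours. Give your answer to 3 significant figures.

k = ln2 / t½ = 0.693147 / 8.53 = 0.08126 h⁻¹
t = ln(C₀ / C) / k = ln(10.50 / 2.67) / 0.08126
  = ln(3.933) / 0.08126 = 1.369 / 0.08126 = 16.85 h

16.9 h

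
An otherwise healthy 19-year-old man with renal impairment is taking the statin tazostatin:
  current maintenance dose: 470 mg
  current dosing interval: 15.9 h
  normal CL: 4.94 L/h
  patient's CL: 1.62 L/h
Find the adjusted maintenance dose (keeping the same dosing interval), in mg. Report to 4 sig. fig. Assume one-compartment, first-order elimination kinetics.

To keep the same average steady-state level, dosing rate must scale with clearance.
CL ratio = 1.62 / 4.94 = 0.3279
New dose (same interval) = 470 × 0.3279 = 154.1 mg

154.1 mg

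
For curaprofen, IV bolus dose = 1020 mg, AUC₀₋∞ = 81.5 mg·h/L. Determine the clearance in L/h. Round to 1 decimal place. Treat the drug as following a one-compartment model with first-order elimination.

12.5 L/h

CL = Dose / AUC = 1020 / 81.5 = 12.52 L/h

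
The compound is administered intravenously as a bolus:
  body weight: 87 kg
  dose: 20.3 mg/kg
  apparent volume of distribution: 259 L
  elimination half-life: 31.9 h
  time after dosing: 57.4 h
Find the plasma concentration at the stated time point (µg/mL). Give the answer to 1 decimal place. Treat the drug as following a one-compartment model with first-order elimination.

2.0 µg/mL

Total dose = 20.3 × 87 = 1766 mg
C₀ = Dose / Vd = 1766 / 259 = 6.819 mg/L
k = ln2 / t½ = 0.693147 / 31.9 = 0.02173 h⁻¹
C = C₀ · e^(−k·t) = 6.819 × e^(−0.02173 × 57.4)
  = 6.819 × 0.2873 = 1.959 mg/L
(1.959 mg/L = 1.959 µg/mL)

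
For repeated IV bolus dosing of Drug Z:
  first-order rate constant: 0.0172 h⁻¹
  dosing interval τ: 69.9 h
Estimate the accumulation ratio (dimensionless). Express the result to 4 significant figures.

1.430

e^(−kτ) = e^(−0.01720 × 69.9) = 0.3005
Accumulation ratio R = 1 / (1 − e^(−kτ)) = 1 / (1 − 0.3005) = 1.430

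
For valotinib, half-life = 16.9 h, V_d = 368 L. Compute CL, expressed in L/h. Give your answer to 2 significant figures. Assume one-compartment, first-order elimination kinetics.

15 L/h

k = ln2 / t½ = 0.693147 / 16.9 = 0.04101 h⁻¹
CL = k × Vd = 0.04101 × 368 = 15.09 L/h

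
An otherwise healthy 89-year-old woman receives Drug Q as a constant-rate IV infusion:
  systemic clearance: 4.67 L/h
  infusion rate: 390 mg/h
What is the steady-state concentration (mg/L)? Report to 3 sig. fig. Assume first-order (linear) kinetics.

At steady state Css = R₀ / CL = 390 / 4.670 = 83.51 mg/L

83.5 mg/L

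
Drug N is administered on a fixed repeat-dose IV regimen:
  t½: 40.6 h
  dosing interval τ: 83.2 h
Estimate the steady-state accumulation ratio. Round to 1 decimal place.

1.3

k = ln2 / t½ = 0.693147 / 40.6 = 0.01707 h⁻¹
e^(−kτ) = e^(−0.01707 × 83.2) = 0.2417
Accumulation ratio R = 1 / (1 − e^(−kτ)) = 1 / (1 − 0.2417) = 1.319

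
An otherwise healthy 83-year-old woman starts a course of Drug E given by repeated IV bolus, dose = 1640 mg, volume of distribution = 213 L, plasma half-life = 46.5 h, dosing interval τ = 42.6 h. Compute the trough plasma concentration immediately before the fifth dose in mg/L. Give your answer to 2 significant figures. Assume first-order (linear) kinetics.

C₀ per dose = Dose / Vd = 1640 / 213 = 7.700 mg/L
k = ln2 / t½ = 0.693147 / 46.5 = 0.01491 h⁻¹
Fraction remaining after one interval: r = e^(−kτ) = e^(−0.01491 × 42.6) = 0.5298
Before dose 5, 4 doses have been given (aged 1τ, 2τ, 3τ, 4τ).
C_trough = C₀ × (r + r² + … + r^4) = C₀ × r(1−r^4)/(1−r)
        = 7.700 × 0.5298 × (1 − 0.07879) / (1 − 0.5298) = 7.992 mg/L

8.0 mg/L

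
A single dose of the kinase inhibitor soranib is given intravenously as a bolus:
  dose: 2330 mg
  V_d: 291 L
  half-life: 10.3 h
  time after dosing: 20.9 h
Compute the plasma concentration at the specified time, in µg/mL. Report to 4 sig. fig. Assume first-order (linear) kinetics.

C₀ = Dose / Vd = 2330 / 291 = 8.007 mg/L
k = ln2 / t½ = 0.693147 / 10.3 = 0.06730 h⁻¹
C = C₀ · e^(−k·t) = 8.007 × e^(−0.06730 × 20.9)
  = 8.007 × 0.2450 = 1.962 mg/L
(1.962 mg/L = 1.962 µg/mL)

1.962 µg/mL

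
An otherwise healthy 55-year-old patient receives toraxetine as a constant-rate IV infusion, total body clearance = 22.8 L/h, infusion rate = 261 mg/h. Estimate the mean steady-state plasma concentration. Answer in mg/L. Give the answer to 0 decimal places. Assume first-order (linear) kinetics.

At steady state Css = R₀ / CL = 261 / 22.80 = 11.45 mg/L

11 mg/L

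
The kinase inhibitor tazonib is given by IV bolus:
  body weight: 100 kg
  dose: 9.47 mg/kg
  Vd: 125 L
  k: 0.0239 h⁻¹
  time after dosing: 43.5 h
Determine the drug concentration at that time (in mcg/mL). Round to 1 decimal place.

Total dose = 9.47 × 100 = 947.0 mg
C₀ = Dose / Vd = 947.0 / 125 = 7.576 mg/L
C = C₀ · e^(−k·t) = 7.576 × e^(−0.02390 × 43.5)
  = 7.576 × 0.3536 = 2.679 mg/L
(2.679 mg/L = 2.679 mcg/mL)

2.7 mcg/mL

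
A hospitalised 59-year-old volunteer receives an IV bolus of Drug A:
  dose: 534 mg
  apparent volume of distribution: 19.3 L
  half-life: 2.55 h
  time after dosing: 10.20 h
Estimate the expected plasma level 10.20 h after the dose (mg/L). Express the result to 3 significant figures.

1.73 mg/L

C₀ = Dose / Vd = 534.0 / 19.3 = 27.67 mg/L
k = ln2 / t½ = 0.693147 / 2.55 = 0.2718 h⁻¹
t / t½ = 10.20 / 2.55 = 4 half-lives
C = C₀ × (1/2)^4 = 27.67 × 0.06250 = 1.729 mg/L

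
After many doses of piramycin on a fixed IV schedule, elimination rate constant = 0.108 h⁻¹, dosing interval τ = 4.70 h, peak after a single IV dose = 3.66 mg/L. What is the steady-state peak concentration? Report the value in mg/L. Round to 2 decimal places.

e^(−kτ) = e^(−0.1080 × 4.70) = 0.6019
Accumulation ratio R = 1 / (1 − e^(−kτ)) = 1 / (1 − 0.6019) = 2.512
Steady-state peak = C₀ × R = 3.66 × 2.512 = 9.194 mg/L

9.19 mg/L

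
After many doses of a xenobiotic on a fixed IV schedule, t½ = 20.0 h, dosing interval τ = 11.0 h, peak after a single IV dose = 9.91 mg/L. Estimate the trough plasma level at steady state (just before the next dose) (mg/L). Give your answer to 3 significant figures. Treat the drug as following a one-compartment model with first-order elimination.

k = ln2 / t½ = 0.693147 / 20.0 = 0.03466 h⁻¹
e^(−kτ) = e^(−0.03466 × 11.0) = 0.6830
Accumulation ratio R = 1 / (1 − e^(−kτ)) = 1 / (1 − 0.6830) = 3.155
Steady-state trough = C₀ × R × e^(−kτ) = 9.91 × 3.155 × 0.6830 = 21.35 mg/L

21.4 mg/L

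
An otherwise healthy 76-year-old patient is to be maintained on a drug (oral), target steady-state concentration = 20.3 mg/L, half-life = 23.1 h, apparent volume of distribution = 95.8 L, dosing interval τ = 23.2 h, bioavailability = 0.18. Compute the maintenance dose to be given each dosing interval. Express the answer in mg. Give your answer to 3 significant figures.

7520 mg

k = ln2 / t½ = 0.693147 / 23.1 = 0.03001 h⁻¹
CL = k × Vd = 0.03001 × 95.8 = 2.875 L/h
At steady state, F × (Dose/τ) = Css × CL.
Dose = Css × CL × τ / F = 20.3 × 2.875 × 23.2 / 0.18 = 7522 mg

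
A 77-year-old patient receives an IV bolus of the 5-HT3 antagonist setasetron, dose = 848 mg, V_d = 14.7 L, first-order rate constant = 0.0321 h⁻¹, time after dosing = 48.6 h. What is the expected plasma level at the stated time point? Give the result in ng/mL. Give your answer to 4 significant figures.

12120 ng/mL

C₀ = Dose / Vd = 848.0 / 14.7 = 57.69 mg/L
C = C₀ · e^(−k·t) = 57.69 × e^(−0.03210 × 48.6)
  = 57.69 × 0.2101 = 12.12 mg/L
Convert: 12.12 mg/L × 1000 = 12120 ng/mL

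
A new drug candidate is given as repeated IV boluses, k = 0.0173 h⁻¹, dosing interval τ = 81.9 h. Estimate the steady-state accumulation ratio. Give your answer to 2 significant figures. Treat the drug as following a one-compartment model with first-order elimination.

1.3

e^(−kτ) = e^(−0.01730 × 81.9) = 0.2425
Accumulation ratio R = 1 / (1 − e^(−kτ)) = 1 / (1 − 0.2425) = 1.320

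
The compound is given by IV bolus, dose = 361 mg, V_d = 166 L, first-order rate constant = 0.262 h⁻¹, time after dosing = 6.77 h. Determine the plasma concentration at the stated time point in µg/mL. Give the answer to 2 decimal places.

0.37 µg/mL

C₀ = Dose / Vd = 361.0 / 166 = 2.175 mg/L
C = C₀ · e^(−k·t) = 2.175 × e^(−0.2620 × 6.77)
  = 2.175 × 0.1697 = 0.3691 mg/L
(0.3691 mg/L = 0.3691 µg/mL)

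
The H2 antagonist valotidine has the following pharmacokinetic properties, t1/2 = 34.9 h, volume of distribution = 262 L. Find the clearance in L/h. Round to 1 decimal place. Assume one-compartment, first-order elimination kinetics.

k = ln2 / t½ = 0.693147 / 34.9 = 0.01986 h⁻¹
CL = k × Vd = 0.01986 × 262 = 5.203 L/h

5.2 L/h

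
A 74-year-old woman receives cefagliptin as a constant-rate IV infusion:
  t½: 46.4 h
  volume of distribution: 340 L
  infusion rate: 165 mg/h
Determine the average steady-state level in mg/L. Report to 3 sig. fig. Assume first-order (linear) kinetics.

32.5 mg/L

k = ln2 / t½ = 0.693147 / 46.4 = 0.01494 h⁻¹
CL = k × Vd = 0.01494 × 340 = 5.080 L/h
At steady state Css = R₀ / CL = 165 / 5.080 = 32.48 mg/L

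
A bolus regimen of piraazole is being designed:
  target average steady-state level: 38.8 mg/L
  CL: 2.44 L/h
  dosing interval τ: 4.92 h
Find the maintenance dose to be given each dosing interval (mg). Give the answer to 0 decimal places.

466 mg

At steady state, Dose/τ = Css × CL.
Dose = Css × CL × τ = 38.8 × 2.440 × 4.92 = 465.8 mg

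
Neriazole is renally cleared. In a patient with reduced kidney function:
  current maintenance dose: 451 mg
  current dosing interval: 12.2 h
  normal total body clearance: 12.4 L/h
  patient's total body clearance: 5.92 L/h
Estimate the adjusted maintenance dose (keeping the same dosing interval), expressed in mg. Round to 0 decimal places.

215 mg

To keep the same average steady-state level, dosing rate must scale with clearance.
CL ratio = 5.92 / 12.4 = 0.4774
New dose (same interval) = 451 × 0.4774 = 215.3 mg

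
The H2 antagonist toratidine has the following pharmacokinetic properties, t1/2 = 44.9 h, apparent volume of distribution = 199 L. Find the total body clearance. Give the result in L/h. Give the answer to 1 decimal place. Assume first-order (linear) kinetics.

3.1 L/h

k = ln2 / t½ = 0.693147 / 44.9 = 0.01544 h⁻¹
CL = k × Vd = 0.01544 × 199 = 3.073 L/h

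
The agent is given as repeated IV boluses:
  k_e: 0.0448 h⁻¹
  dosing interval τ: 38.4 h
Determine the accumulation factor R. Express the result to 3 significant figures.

e^(−kτ) = e^(−0.04480 × 38.4) = 0.1790
Accumulation ratio R = 1 / (1 − e^(−kτ)) = 1 / (1 − 0.1790) = 1.218

1.22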